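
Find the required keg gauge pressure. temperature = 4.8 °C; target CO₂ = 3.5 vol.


psi = vols/(0.01821 + 0.09011·e^(−0.04·T)) − 14.695
psi = 3.5/(0.01821 + 0.09011·e^(−0.04·4.8)) − 14.695

23.1108 psi


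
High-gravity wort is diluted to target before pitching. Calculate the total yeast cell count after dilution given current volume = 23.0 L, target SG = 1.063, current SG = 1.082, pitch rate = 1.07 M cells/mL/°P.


V_w = V·((SG_c−1)/(SG_t−1)−1);  °P = 259 − 259/SG_t;  cells = rate·(V+V_w)·°P
V_w = 23.0·((1.082−1)/(1.063−1)−1) = 6.9365
V_final = 23.0 + 6.9365 = 29.9365
°P = 259 − 259/1.063 = 15.3500
cells = 1.07·29.9365·15.3500

491.6907 billion cells


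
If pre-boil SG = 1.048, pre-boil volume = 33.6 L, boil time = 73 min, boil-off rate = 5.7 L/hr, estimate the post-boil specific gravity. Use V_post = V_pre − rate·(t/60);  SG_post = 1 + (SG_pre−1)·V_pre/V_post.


V_post = 33.6 − 5.7·(73/60) = 26.6650
SG_post = 1 + (1.048 − 1)·33.6/26.6650

1.0605


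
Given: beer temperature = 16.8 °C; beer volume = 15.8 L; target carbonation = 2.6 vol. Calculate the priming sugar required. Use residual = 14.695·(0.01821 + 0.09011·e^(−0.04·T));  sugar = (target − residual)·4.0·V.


residual = 14.695·(0.01821 + 0.09011·e^(−0.04·16.8)) = 0.9438
sugar = (2.6 − 0.9438)·4.0·15.8

104.6700 g


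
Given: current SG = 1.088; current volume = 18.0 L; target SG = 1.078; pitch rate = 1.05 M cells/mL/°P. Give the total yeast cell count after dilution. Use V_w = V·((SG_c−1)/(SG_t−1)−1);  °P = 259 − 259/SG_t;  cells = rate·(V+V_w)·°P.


V_w = 18.0·((1.088−1)/(1.078−1)−1) = 2.3077
V_final = 18.0 + 2.3077 = 20.3077
°P = 259 − 259/1.078 = 18.7403
cells = 1.05·20.3077·18.7403

399.6000 billion cells


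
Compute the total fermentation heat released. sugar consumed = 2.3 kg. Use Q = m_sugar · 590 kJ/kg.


Q = 2.3 · 590

1357.0000 kJ


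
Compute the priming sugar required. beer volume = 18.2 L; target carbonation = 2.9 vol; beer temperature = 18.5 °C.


residual = 14.695·(0.01821 + 0.09011·e^(−0.04·T));  sugar = (target − residual)·4.0·V
residual = 14.695·(0.01821 + 0.09011·e^(−0.04·18.5)) = 0.8994
sugar = (2.9 − 0.8994)·4.0·18.2

145.6456 g


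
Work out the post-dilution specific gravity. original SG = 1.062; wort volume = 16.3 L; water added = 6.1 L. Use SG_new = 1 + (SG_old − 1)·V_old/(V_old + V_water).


pts = (1.062 − 1)·1000·16.3/(16.3 + 6.1) = 45.1161
SG_new = 1 + 45.1161/1000

1.0451


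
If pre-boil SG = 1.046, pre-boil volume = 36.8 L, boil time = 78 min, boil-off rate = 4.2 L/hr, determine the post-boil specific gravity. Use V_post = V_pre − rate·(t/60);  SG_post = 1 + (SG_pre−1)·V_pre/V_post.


V_post = 36.8 − 4.2·(78/60) = 31.3400
SG_post = 1 + (1.046 − 1)·36.8/31.3400

1.0540


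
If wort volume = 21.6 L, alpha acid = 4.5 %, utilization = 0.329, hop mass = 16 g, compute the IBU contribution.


IBU = (α/100)·mass·U·1000 / V
IBU = (4.5/100)·16·0.329·1000 / 21.6

10.9667 IBU


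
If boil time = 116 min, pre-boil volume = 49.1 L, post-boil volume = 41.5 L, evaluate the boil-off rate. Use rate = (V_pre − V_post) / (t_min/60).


rate = (49.1 − 41.5) / (116/60)

3.9310 L/hr


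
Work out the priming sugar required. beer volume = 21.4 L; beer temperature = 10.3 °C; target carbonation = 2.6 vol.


residual = 14.695·(0.01821 + 0.09011·e^(−0.04·T));  sugar = (target − residual)·4.0·V
residual = 14.695·(0.01821 + 0.09011·e^(−0.04·10.3)) = 1.1446
sugar = (2.6 − 1.1446)·4.0·21.4

124.5802 g


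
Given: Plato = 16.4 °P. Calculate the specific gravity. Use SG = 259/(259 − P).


SG = 259/(259 − 16.4)

1.0676


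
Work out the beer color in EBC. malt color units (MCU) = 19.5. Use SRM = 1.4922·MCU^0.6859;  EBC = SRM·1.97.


SRM = 1.4922·19.5^0.6859 = 11.4462
EBC = 11.4462·1.97

22.5490 EBC


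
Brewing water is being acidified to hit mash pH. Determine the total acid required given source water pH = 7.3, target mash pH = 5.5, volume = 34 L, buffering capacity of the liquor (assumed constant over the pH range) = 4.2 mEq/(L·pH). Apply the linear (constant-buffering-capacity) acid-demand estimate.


acid = buffering capacity · (pH_source − pH_target) · V
acid = 4.2 · (7.3 − 5.5) · 34

257.0400 mEq


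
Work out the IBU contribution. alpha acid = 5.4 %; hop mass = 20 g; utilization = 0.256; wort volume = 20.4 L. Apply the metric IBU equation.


IBU = (α/100)·mass·U·1000 / V
IBU = (5.4/100)·20·0.256·1000 / 20.4

13.5529 IBU


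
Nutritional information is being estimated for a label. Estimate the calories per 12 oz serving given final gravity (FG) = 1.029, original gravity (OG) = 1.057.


ABW = (OG−FG)·131.25·0.79/FG;  °P = 259 − 259/SG (for OG→OE and FG→AE);  RE = 0.1808·OE + 0.8192·AE;  Cal = (6.9·ABW + 4·(RE−0.1))·FG·3.55
ABW = (1.057 − 1.029)·131.25·0.79/1.029 = 2.8214
OE = 259 − 259/1.057 = 13.9669 °P
AE = 259 − 259/1.029 = 7.2993 °P
RE = 0.1808·13.9669 + 0.8192·7.2993 = 8.5048 °P
Cal = (6.9·2.8214 + 4·(8.5048−0.1))·1.029·3.55

193.9246 kcal


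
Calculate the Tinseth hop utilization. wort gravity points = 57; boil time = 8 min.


U = 1.65·0.000125^(GP/1000) · (1 − e^(−0.04·t))/4.15
bigness = 1.65·0.000125^(57/1000) = 0.9886
boil_factor = (1 − e^(−0.04·8))/4.15 = 0.0660
U = 0.9886 · 0.0660

0.0652


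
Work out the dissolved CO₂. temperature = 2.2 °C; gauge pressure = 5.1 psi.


vols = (P + 14.695)·(0.01821 + 0.09011·e^(−0.04·T))
vols = (5.1 + 14.695)·(0.01821 + 0.09011·e^(−0.04·2.2))

1.9939 volumes


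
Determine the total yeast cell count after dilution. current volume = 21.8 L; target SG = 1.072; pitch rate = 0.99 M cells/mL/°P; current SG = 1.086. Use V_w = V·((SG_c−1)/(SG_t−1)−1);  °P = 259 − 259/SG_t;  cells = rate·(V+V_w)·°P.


V_w = 21.8·((1.086−1)/(1.072−1)−1) = 4.2389
V_final = 21.8 + 4.2389 = 26.0389
°P = 259 − 259/1.072 = 17.3955
cells = 0.99·26.0389·17.3955

448.4305 billion cells


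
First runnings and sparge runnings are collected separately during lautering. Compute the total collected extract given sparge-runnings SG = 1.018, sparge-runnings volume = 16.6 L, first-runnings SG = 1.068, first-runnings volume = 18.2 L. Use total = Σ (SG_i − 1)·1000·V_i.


first = (1.068 − 1)·1000·18.2 = 1237.6000
sparge = (1.018 − 1)·1000·16.6 = 298.8000
total = 1237.6000 + 298.8000

1536.4000 gravity·L


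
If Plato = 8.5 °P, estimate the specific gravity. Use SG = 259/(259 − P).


SG = 259/(259 − 8.5)

1.0339


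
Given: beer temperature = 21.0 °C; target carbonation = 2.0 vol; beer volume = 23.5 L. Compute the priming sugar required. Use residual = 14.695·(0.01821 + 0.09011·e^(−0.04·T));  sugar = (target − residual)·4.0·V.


residual = 14.695·(0.01821 + 0.09011·e^(−0.04·21.0)) = 0.8393
sugar = (2.0 − 0.8393)·4.0·23.5

109.1103 g


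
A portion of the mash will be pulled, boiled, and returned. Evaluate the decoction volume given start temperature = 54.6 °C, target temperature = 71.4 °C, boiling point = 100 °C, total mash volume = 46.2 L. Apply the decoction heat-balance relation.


V_dec = V_total·(T_target − T_start)/(T_boil − T_start)
V_dec = 46.2·(71.4 − 54.6)/(100 − 54.6)

17.0960 L


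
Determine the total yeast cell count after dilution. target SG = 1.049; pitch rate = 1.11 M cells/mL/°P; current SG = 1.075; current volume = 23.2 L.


V_w = V·((SG_c−1)/(SG_t−1)−1);  °P = 259 − 259/SG_t;  cells = rate·(V+V_w)·°P
V_w = 23.2·((1.075−1)/(1.049−1)−1) = 12.3102
V_final = 23.2 + 12.3102 = 35.5102
°P = 259 − 259/1.049 = 12.0982
cells = 1.11·35.5102·12.0982

476.8662 billion cells


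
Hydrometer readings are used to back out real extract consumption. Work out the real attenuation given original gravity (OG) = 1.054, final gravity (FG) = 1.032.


AA = (OG−FG)/(OG−1)·100;  RA = AA·0.8192
AA = (1.054 − 1.032)/(1.054 − 1)·100 = 40.7407
RA = 40.7407·0.8192

33.3748 %


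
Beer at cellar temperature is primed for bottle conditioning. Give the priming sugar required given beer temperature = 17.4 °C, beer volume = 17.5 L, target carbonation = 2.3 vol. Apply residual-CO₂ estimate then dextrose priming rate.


residual = 14.695·(0.01821 + 0.09011·e^(−0.04·T));  sugar = (target − residual)·4.0·V
residual = 14.695·(0.01821 + 0.09011·e^(−0.04·17.4)) = 0.9278
sugar = (2.3 − 0.9278)·4.0·17.5

96.0545 g


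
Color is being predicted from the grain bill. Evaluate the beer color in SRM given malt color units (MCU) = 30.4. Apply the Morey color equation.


SRM = 1.4922 · MCU^0.6859
SRM = 1.4922 · 30.4^0.6859

15.5214 SRM


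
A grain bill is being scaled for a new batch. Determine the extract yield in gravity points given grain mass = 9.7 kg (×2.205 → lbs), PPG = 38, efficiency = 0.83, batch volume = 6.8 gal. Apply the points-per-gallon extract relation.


points = lbs × PPG × eff / vol
lbs = 9.7 × 2.205 = 21.3885
points = 21.3885 × 38 × 0.83 / 6.8

99.2049 points


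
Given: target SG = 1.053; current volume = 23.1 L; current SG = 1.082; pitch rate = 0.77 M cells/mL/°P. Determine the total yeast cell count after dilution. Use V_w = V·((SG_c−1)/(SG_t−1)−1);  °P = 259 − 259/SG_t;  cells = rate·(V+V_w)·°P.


V_w = 23.1·((1.082−1)/(1.053−1)−1) = 12.6396
V_final = 23.1 + 12.6396 = 35.7396
°P = 259 − 259/1.053 = 13.0361
cells = 0.77·35.7396·13.0361

358.7467 billion cells


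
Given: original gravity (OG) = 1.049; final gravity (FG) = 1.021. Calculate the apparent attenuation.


AA = (OG − FG)/(OG − 1) · 100
AA = (1.049 − 1.021)/(1.049 − 1) · 100

57.1429 %


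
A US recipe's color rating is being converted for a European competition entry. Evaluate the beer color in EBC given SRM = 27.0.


EBC = SRM · 1.97
EBC = 27.0 · 1.97

53.1900 EBC


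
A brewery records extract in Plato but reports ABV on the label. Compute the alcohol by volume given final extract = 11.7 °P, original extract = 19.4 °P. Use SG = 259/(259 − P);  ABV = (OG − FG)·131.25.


OG = 259/(259 − 19.4) = 1.0810
FG = 259/(259 − 11.7) = 1.0473
ABV = (1.0810 − 1.0473)·131.25

4.4175 % ABV


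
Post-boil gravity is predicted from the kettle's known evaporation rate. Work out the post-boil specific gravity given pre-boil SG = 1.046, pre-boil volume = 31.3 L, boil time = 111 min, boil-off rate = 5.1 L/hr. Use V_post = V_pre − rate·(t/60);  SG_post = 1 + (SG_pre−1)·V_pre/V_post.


V_post = 31.3 − 5.1·(111/60) = 21.8650
SG_post = 1 + (1.046 − 1)·31.3/21.8650

1.0658


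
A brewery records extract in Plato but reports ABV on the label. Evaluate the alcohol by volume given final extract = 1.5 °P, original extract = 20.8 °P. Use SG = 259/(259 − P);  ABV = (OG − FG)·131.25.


OG = 259/(259 − 20.8) = 1.0873
FG = 259/(259 − 1.5) = 1.0058
ABV = (1.0873 − 1.0058)·131.25

10.6964 % ABV


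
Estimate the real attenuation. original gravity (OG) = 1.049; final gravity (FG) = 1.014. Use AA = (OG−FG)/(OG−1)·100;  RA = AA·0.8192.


AA = (1.049 − 1.014)/(1.049 − 1)·100 = 71.4286
RA = 71.4286·0.8192

58.5143 %


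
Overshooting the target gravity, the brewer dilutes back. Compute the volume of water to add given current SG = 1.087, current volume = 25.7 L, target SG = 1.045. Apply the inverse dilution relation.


V_water = V·((SG_curr − 1)/(SG_target − 1) − 1)
V_water = 25.7·((1.087 − 1)/(1.045 − 1) − 1)

23.9867 L


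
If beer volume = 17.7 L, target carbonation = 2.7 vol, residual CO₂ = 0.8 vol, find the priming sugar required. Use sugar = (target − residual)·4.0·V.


sugar = (2.7 − 0.8)·4.0·17.7

134.5200 g


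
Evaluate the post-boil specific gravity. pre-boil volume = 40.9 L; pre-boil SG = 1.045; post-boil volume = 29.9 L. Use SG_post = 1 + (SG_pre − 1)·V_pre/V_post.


pts_pre = (1.045 − 1)·1000 = 45.0000
pts_post = 45.0000·40.9/29.9 = 61.5552
SG_post = 1 + 61.5552/1000

1.0616


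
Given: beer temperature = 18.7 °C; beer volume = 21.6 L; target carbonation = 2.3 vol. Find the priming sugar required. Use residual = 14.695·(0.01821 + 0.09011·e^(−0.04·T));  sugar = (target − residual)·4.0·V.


residual = 14.695·(0.01821 + 0.09011·e^(−0.04·18.7)) = 0.8943
sugar = (2.3 − 0.8943)·4.0·21.6

121.4490 g


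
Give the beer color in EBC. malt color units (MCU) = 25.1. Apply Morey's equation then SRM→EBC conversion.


SRM = 1.4922·MCU^0.6859;  EBC = SRM·1.97
SRM = 1.4922·25.1^0.6859 = 13.6102
EBC = 13.6102·1.97

26.8120 EBC


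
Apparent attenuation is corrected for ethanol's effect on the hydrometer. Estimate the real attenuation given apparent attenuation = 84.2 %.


RA = AA · 0.8192
RA = 84.2 · 0.8192

68.9766 %


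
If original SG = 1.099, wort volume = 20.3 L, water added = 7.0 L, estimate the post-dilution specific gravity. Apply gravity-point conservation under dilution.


SG_new = 1 + (SG_old − 1)·V_old/(V_old + V_water)
pts = (1.099 − 1)·1000·20.3/(20.3 + 7.0) = 73.6154
SG_new = 1 + 73.6154/1000

1.0736


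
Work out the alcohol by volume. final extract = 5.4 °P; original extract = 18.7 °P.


SG = 259/(259 − P);  ABV = (OG − FG)·131.25
OG = 259/(259 − 18.7) = 1.0778
FG = 259/(259 − 5.4) = 1.0213
ABV = (1.0778 − 1.0213)·131.25

7.4190 % ABV


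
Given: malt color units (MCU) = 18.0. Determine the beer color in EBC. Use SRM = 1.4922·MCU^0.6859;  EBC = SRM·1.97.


SRM = 1.4922·18.0^0.6859 = 10.8347
EBC = 10.8347·1.97

21.3444 EBC


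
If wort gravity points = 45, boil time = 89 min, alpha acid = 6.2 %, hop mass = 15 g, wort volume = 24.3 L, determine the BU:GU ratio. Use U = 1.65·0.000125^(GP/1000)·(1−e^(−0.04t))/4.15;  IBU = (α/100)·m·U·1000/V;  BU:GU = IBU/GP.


U = 1.65·0.000125^(45/1000)·(1−e^(−0.04·89))/4.15 = 0.2578
IBU = (6.2/100)·15·0.2578·1000/24.3 = 9.8661
BU:GU = 9.8661/45

0.2192


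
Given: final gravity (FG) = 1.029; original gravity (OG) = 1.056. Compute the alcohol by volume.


ABV = (OG − FG) · 131.25
ABV = (1.056 − 1.029) · 131.25

3.5438 % ABV


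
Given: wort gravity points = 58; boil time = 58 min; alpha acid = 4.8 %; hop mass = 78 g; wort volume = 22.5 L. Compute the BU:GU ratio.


U = 1.65·0.000125^(GP/1000)·(1−e^(−0.04t))/4.15;  IBU = (α/100)·m·U·1000/V;  BU:GU = IBU/GP
U = 1.65·0.000125^(58/1000)·(1−e^(−0.04·58))/4.15 = 0.2129
IBU = (4.8/100)·78·0.2129·1000/22.5 = 35.4230
BU:GU = 35.4230/58

0.6107


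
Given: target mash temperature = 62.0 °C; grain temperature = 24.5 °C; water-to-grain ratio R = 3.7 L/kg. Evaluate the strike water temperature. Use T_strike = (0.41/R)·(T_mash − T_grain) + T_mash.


T_strike = (0.41/3.7)·(62.0 − 24.5) + 62.0

66.1554 °C


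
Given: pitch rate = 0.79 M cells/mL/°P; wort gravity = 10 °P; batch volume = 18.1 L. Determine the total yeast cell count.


cells (billions) = rate · V_L · °P
cells = 0.79 · 18.1 · 10

142.9900 billion cells


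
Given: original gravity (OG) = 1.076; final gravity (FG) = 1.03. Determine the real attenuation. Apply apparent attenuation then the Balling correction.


AA = (OG−FG)/(OG−1)·100;  RA = AA·0.8192
AA = (1.076 − 1.03)/(1.076 − 1)·100 = 60.5263
RA = 60.5263·0.8192

49.5832 %


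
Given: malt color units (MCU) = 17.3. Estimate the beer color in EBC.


SRM = 1.4922·MCU^0.6859;  EBC = SRM·1.97
SRM = 1.4922·17.3^0.6859 = 10.5439
EBC = 10.5439·1.97

20.7716 EBC


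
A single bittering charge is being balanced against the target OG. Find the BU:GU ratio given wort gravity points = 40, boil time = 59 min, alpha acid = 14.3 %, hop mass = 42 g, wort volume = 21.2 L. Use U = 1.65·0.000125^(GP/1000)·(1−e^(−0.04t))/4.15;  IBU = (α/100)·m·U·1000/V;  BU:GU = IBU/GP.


U = 1.65·0.000125^(40/1000)·(1−e^(−0.04·59))/4.15 = 0.2513
IBU = (14.3/100)·42·0.2513·1000/21.2 = 71.2014
BU:GU = 71.2014/40

1.7800


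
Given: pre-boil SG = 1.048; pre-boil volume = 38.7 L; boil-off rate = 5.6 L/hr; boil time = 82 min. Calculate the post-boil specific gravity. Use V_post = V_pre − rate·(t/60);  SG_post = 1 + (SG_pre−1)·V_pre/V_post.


V_post = 38.7 − 5.6·(82/60) = 31.0467
SG_post = 1 + (1.048 − 1)·38.7/31.0467

1.0598


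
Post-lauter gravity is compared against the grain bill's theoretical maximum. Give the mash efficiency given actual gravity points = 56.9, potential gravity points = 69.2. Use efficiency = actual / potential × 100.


efficiency = 56.9 / 69.2 × 100

82.2254 %


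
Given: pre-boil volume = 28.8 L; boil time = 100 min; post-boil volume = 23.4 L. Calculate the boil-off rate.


rate = (V_pre − V_post) / (t_min/60)
rate = (28.8 − 23.4) / (100/60)

3.2400 L/hr


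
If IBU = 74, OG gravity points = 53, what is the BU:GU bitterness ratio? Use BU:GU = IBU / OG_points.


BU:GU = 74 / 53

1.3962


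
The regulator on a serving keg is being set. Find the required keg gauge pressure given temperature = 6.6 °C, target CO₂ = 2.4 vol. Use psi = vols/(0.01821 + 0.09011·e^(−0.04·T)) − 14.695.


psi = 2.4/(0.01821 + 0.09011·e^(−0.04·6.6)) − 14.695

12.7612 psi


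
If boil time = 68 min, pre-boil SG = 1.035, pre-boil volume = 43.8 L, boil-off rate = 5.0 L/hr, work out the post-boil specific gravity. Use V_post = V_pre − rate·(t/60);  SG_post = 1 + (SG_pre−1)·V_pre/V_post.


V_post = 43.8 − 5.0·(68/60) = 38.1333
SG_post = 1 + (1.035 − 1)·43.8/38.1333

1.0402


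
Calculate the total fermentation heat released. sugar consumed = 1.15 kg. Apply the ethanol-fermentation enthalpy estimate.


Q = m_sugar · 590 kJ/kg
Q = 1.15 · 590

678.5000 kJ


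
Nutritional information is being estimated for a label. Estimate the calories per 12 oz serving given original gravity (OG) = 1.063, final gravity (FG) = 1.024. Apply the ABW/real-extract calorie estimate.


ABW = (OG−FG)·131.25·0.79/FG;  °P = 259 − 259/SG (for OG→OE and FG→AE);  RE = 0.1808·OE + 0.8192·AE;  Cal = (6.9·ABW + 4·(RE−0.1))·FG·3.55
ABW = (1.063 − 1.024)·131.25·0.79/1.024 = 3.9490
OE = 259 − 259/1.063 = 15.3500 °P
AE = 259 − 259/1.024 = 6.0703 °P
RE = 0.1808·15.3500 + 0.8192·6.0703 = 7.7481 °P
Cal = (6.9·3.9490 + 4·(7.7481−0.1))·1.024·3.55

210.2623 kcal


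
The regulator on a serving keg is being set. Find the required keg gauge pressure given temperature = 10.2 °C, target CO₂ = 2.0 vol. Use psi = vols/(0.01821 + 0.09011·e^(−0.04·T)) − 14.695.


psi = 2.0/(0.01821 + 0.09011·e^(−0.04·10.2)) − 14.695

10.9030 psi


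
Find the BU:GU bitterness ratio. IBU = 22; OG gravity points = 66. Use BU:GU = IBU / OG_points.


BU:GU = 22 / 66

0.3333


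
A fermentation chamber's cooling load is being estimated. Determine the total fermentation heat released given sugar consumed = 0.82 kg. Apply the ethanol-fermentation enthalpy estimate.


Q = m_sugar · 590 kJ/kg
Q = 0.82 · 590

483.8000 kJ


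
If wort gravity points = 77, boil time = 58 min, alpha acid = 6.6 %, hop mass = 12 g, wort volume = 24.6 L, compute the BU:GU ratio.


U = 1.65·0.000125^(GP/1000)·(1−e^(−0.04t))/4.15;  IBU = (α/100)·m·U·1000/V;  BU:GU = IBU/GP
U = 1.65·0.000125^(77/1000)·(1−e^(−0.04·58))/4.15 = 0.1795
IBU = (6.6/100)·12·0.1795·1000/24.6 = 5.7778
BU:GU = 5.7778/77

0.0750


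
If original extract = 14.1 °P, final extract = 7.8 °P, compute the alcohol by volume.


SG = 259/(259 − P);  ABV = (OG − FG)·131.25
OG = 259/(259 − 14.1) = 1.0576
FG = 259/(259 − 7.8) = 1.0311
ABV = (1.0576 − 1.0311)·131.25

3.4812 % ABV


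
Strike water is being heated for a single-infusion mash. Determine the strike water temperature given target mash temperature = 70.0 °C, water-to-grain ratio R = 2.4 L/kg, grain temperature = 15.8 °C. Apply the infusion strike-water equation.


T_strike = (0.41/R)·(T_mash − T_grain) + T_mash
T_strike = (0.41/2.4)·(70.0 − 15.8) + 70.0

79.2592 °C


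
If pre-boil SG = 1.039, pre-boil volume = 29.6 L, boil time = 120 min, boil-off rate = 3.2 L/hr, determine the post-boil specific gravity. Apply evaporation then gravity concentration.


V_post = V_pre − rate·(t/60);  SG_post = 1 + (SG_pre−1)·V_pre/V_post
V_post = 29.6 − 3.2·(120/60) = 23.2000
SG_post = 1 + (1.039 − 1)·29.6/23.2000

1.0498


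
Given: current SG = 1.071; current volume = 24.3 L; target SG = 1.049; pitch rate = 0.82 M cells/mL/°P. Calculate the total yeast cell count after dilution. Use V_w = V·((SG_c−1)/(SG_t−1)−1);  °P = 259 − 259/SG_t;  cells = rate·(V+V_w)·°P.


V_w = 24.3·((1.071−1)/(1.049−1)−1) = 10.9102
V_final = 24.3 + 10.9102 = 35.2102
°P = 259 − 259/1.049 = 12.0982
cells = 0.82·35.2102·12.0982

349.3033 billion cells


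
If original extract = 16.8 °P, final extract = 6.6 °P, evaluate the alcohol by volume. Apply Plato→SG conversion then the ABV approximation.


SG = 259/(259 − P);  ABV = (OG − FG)·131.25
OG = 259/(259 − 16.8) = 1.0694
FG = 259/(259 − 6.6) = 1.0261
ABV = (1.0694 − 1.0261)·131.25

5.6720 % ABV


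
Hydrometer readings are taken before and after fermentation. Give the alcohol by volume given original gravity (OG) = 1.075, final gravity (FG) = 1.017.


ABV = (OG − FG) · 131.25
ABV = (1.075 − 1.017) · 131.25

7.6125 % ABV


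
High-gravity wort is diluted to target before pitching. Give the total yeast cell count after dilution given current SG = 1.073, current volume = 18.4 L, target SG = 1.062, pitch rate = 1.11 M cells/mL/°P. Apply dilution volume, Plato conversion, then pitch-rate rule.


V_w = V·((SG_c−1)/(SG_t−1)−1);  °P = 259 − 259/SG_t;  cells = rate·(V+V_w)·°P
V_w = 18.4·((1.073−1)/(1.062−1)−1) = 3.2645
V_final = 18.4 + 3.2645 = 21.6645
°P = 259 − 259/1.062 = 15.1205
cells = 1.11·21.6645·15.1205

363.6126 billion cells


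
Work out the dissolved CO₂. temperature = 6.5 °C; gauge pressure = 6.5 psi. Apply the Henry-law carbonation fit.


vols = (P + 14.695)·(0.01821 + 0.09011·e^(−0.04·T))
vols = (6.5 + 14.695)·(0.01821 + 0.09011·e^(−0.04·6.5))

1.8586 volumes


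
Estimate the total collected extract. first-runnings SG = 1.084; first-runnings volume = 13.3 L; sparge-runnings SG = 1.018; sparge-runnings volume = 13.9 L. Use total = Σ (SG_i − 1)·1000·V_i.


first = (1.084 − 1)·1000·13.3 = 1117.2000
sparge = (1.018 − 1)·1000·13.9 = 250.2000
total = 1117.2000 + 250.2000

1367.4000 gravity·L


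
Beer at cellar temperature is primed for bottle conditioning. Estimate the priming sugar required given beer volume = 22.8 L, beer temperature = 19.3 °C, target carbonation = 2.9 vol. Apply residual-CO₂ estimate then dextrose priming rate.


residual = 14.695·(0.01821 + 0.09011·e^(−0.04·T));  sugar = (target − residual)·4.0·V
residual = 14.695·(0.01821 + 0.09011·e^(−0.04·19.3)) = 0.8795
sugar = (2.9 − 0.8795)·4.0·22.8

184.2717 g


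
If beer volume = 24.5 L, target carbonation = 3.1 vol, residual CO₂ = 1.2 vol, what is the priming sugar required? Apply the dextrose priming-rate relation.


sugar = (target − residual)·4.0·V
sugar = (3.1 − 1.2)·4.0·24.5

186.2000 g


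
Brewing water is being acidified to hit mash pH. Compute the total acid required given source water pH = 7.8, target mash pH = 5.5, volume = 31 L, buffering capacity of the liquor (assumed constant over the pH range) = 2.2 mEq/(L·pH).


acid = buffering capacity · (pH_source − pH_target) · V
acid = 2.2 · (7.8 − 5.5) · 31

156.8600 mEq


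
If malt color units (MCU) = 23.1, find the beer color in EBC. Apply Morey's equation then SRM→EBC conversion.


SRM = 1.4922·MCU^0.6859;  EBC = SRM·1.97
SRM = 1.4922·23.1^0.6859 = 12.8567
EBC = 12.8567·1.97

25.3276 EBC


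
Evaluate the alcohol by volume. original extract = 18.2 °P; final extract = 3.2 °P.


SG = 259/(259 − P);  ABV = (OG − FG)·131.25
OG = 259/(259 − 18.2) = 1.0756
FG = 259/(259 − 3.2) = 1.0125
ABV = (1.0756 − 1.0125)·131.25

8.2782 % ABV


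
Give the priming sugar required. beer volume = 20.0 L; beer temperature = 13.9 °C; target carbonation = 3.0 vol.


residual = 14.695·(0.01821 + 0.09011·e^(−0.04·T));  sugar = (target − residual)·4.0·V
residual = 14.695·(0.01821 + 0.09011·e^(−0.04·13.9)) = 1.0270
sugar = (3.0 − 1.0270)·4.0·20.0

157.8397 g


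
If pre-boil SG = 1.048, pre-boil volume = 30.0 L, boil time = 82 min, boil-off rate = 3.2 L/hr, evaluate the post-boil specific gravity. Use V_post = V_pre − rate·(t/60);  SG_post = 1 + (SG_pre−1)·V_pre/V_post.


V_post = 30.0 − 3.2·(82/60) = 25.6267
SG_post = 1 + (1.048 − 1)·30.0/25.6267

1.0562


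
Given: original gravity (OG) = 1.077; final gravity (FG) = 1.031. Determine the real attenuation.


AA = (OG−FG)/(OG−1)·100;  RA = AA·0.8192
AA = (1.077 − 1.031)/(1.077 − 1)·100 = 59.7403
RA = 59.7403·0.8192

48.9392 %


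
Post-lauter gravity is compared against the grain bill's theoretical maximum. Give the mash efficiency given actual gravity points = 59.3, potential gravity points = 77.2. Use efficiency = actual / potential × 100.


efficiency = 59.3 / 77.2 × 100

76.8135 %


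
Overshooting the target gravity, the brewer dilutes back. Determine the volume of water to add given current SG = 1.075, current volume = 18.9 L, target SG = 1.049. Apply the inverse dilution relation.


V_water = V·((SG_curr − 1)/(SG_target − 1) − 1)
V_water = 18.9·((1.075 − 1)/(1.049 − 1) − 1)

10.0286 L


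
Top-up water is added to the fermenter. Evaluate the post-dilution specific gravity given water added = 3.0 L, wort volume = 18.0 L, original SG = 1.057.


SG_new = 1 + (SG_old − 1)·V_old/(V_old + V_water)
pts = (1.057 − 1)·1000·18.0/(18.0 + 3.0) = 48.8571
SG_new = 1 + 48.8571/1000

1.0489


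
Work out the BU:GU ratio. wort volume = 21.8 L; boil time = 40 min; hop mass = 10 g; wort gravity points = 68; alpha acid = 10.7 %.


U = 1.65·0.000125^(GP/1000)·(1−e^(−0.04t))/4.15;  IBU = (α/100)·m·U·1000/V;  BU:GU = IBU/GP
U = 1.65·0.000125^(68/1000)·(1−e^(−0.04·40))/4.15 = 0.1722
IBU = (10.7/100)·10·0.1722·1000/21.8 = 8.4530
BU:GU = 8.4530/68

0.1243


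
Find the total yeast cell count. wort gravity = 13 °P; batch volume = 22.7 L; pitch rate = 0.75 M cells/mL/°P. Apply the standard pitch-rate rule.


cells (billions) = rate · V_L · °P
cells = 0.75 · 22.7 · 13

221.3250 billion cells


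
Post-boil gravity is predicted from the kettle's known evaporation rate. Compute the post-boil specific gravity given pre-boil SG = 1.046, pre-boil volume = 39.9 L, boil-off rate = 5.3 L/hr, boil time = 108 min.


V_post = V_pre − rate·(t/60);  SG_post = 1 + (SG_pre−1)·V_pre/V_post
V_post = 39.9 − 5.3·(108/60) = 30.3600
SG_post = 1 + (1.046 − 1)·39.9/30.3600

1.0605


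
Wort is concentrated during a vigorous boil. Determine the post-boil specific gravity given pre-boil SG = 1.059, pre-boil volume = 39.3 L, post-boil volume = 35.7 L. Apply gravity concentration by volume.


SG_post = 1 + (SG_pre − 1)·V_pre/V_post
pts_pre = (1.059 − 1)·1000 = 59.0000
pts_post = 59.0000·39.3/35.7 = 64.9496
SG_post = 1 + 64.9496/1000

1.0649


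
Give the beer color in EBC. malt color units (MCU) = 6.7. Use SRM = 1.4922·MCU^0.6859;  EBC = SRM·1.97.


SRM = 1.4922·6.7^0.6859 = 5.5009
EBC = 5.5009·1.97

10.8367 EBC


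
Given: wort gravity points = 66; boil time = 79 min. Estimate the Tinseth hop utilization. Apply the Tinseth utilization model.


U = 1.65·0.000125^(GP/1000) · (1 − e^(−0.04·t))/4.15
bigness = 1.65·0.000125^(66/1000) = 0.9118
boil_factor = (1 − e^(−0.04·79))/4.15 = 0.2307
U = 0.9118 · 0.2307

0.2104


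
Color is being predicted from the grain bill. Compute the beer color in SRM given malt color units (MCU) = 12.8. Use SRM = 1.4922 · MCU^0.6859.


SRM = 1.4922 · 12.8^0.6859

8.5756 SRM


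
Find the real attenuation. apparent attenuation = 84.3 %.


RA = AA · 0.8192
RA = 84.3 · 0.8192

69.0586 %


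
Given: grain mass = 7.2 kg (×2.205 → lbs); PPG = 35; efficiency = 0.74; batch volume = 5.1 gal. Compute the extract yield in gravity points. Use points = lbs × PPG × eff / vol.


lbs = 7.2 × 2.205 = 15.8760
points = 15.8760 × 35 × 0.74 / 5.1

80.6252 points


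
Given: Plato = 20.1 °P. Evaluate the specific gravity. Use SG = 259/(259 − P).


SG = 259/(259 − 20.1)

1.0841


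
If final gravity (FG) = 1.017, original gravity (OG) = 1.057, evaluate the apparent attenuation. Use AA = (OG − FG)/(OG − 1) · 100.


AA = (1.057 − 1.017)/(1.057 − 1) · 100

70.1754 %


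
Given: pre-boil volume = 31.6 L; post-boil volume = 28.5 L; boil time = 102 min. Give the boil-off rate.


rate = (V_pre − V_post) / (t_min/60)
rate = (31.6 − 28.5) / (102/60)

1.8235 L/hr


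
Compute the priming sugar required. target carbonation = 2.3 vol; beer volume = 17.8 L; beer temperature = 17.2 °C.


residual = 14.695·(0.01821 + 0.09011·e^(−0.04·T));  sugar = (target − residual)·4.0·V
residual = 14.695·(0.01821 + 0.09011·e^(−0.04·17.2)) = 0.9331
sugar = (2.3 − 0.9331)·4.0·17.8

97.3236 g


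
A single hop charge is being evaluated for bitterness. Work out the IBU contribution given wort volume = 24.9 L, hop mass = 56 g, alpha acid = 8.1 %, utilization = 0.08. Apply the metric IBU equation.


IBU = (α/100)·mass·U·1000 / V
IBU = (8.1/100)·56·0.08·1000 / 24.9

14.5735 IBU


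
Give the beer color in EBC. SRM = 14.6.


EBC = SRM · 1.97
EBC = 14.6 · 1.97

28.7620 EBC


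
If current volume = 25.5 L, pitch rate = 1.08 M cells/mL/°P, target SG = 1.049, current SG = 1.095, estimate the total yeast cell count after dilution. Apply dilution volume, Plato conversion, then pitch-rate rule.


V_w = V·((SG_c−1)/(SG_t−1)−1);  °P = 259 − 259/SG_t;  cells = rate·(V+V_w)·°P
V_w = 25.5·((1.095−1)/(1.049−1)−1) = 23.9388
V_final = 25.5 + 23.9388 = 49.4388
°P = 259 − 259/1.049 = 12.0982
cells = 1.08·49.4388·12.0982

645.9692 billion cells


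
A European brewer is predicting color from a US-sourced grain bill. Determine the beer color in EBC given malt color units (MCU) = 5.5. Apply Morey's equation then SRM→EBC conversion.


SRM = 1.4922·MCU^0.6859;  EBC = SRM·1.97
SRM = 1.4922·5.5^0.6859 = 4.8044
EBC = 4.8044·1.97

9.4647 EBC


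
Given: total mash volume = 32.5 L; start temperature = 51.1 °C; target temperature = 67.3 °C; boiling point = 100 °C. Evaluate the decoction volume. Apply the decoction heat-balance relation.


V_dec = V_total·(T_target − T_start)/(T_boil − T_start)
V_dec = 32.5·(67.3 − 51.1)/(100 − 51.1)

10.7669 L


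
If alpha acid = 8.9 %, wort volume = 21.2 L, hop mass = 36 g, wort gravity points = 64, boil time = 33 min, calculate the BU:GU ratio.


U = 1.65·0.000125^(GP/1000)·(1−e^(−0.04t))/4.15;  IBU = (α/100)·m·U·1000/V;  BU:GU = IBU/GP
U = 1.65·0.000125^(64/1000)·(1−e^(−0.04·33))/4.15 = 0.1639
IBU = (8.9/100)·36·0.1639·1000/21.2 = 24.7753
BU:GU = 24.7753/64

0.3871


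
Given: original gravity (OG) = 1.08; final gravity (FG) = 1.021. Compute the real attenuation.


AA = (OG−FG)/(OG−1)·100;  RA = AA·0.8192
AA = (1.08 − 1.021)/(1.08 − 1)·100 = 73.7500
RA = 73.7500·0.8192

60.4160 %


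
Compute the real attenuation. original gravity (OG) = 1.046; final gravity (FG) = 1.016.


AA = (OG−FG)/(OG−1)·100;  RA = AA·0.8192
AA = (1.046 − 1.016)/(1.046 − 1)·100 = 65.2174
RA = 65.2174·0.8192

53.4261 %


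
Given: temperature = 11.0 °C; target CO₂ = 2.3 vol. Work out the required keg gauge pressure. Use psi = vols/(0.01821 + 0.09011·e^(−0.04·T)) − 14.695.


psi = 2.3/(0.01821 + 0.09011·e^(−0.04·11.0)) − 14.695

15.4713 psi


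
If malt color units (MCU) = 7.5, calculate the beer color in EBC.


SRM = 1.4922·MCU^0.6859;  EBC = SRM·1.97
SRM = 1.4922·7.5^0.6859 = 5.9434
EBC = 5.9434·1.97

11.7084 EBC


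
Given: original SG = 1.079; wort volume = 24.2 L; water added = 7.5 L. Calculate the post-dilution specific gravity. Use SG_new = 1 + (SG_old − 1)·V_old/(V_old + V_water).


pts = (1.079 − 1)·1000·24.2/(24.2 + 7.5) = 60.3091
SG_new = 1 + 60.3091/1000

1.0603


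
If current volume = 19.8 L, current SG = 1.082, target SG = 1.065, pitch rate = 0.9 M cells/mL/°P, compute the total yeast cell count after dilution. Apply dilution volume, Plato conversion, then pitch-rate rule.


V_w = V·((SG_c−1)/(SG_t−1)−1);  °P = 259 − 259/SG_t;  cells = rate·(V+V_w)·°P
V_w = 19.8·((1.082−1)/(1.065−1)−1) = 5.1785
V_final = 19.8 + 5.1785 = 24.9785
°P = 259 − 259/1.065 = 15.8075
cells = 0.9·24.9785·15.8075

355.3626 billion cells


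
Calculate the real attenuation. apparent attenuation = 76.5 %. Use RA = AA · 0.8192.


RA = 76.5 · 0.8192

62.6688 %


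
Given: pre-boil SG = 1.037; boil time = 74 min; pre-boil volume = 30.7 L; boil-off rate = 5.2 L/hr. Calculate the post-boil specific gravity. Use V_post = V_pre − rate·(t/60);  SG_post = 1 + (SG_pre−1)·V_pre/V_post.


V_post = 30.7 − 5.2·(74/60) = 24.2867
SG_post = 1 + (1.037 − 1)·30.7/24.2867

1.0468


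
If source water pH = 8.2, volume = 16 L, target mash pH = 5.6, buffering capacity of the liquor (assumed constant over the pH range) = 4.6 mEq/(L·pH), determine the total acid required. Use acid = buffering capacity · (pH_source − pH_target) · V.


acid = 4.6 · (8.2 − 5.6) · 16

191.3600 mEq


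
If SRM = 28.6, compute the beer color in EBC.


EBC = SRM · 1.97
EBC = 28.6 · 1.97

56.3420 EBC


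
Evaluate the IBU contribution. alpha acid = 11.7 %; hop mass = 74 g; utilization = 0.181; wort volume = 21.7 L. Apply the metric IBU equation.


IBU = (α/100)·mass·U·1000 / V
IBU = (11.7/100)·74·0.181·1000 / 21.7

72.2165 IBU


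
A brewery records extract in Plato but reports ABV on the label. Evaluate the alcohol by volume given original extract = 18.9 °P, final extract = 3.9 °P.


SG = 259/(259 − P);  ABV = (OG − FG)·131.25
OG = 259/(259 − 18.9) = 1.0787
FG = 259/(259 − 3.9) = 1.0153
ABV = (1.0787 − 1.0153)·131.25

8.3251 % ABV


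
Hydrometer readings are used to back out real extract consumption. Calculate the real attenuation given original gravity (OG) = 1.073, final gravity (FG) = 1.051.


AA = (OG−FG)/(OG−1)·100;  RA = AA·0.8192
AA = (1.073 − 1.051)/(1.073 − 1)·100 = 30.1370
RA = 30.1370·0.8192

24.6882 %


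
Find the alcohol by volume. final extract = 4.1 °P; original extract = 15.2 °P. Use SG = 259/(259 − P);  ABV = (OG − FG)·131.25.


OG = 259/(259 − 15.2) = 1.0623
FG = 259/(259 − 4.1) = 1.0161
ABV = (1.0623 − 1.0161)·131.25

6.0718 % ABV


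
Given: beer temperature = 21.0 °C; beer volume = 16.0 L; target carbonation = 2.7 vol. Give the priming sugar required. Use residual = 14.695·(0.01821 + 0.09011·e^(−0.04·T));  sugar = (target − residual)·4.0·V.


residual = 14.695·(0.01821 + 0.09011·e^(−0.04·21.0)) = 0.8393
sugar = (2.7 − 0.8393)·4.0·16.0

119.0878 g


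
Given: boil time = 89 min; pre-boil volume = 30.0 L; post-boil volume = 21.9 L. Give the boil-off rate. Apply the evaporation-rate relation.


rate = (V_pre − V_post) / (t_min/60)
rate = (30.0 − 21.9) / (89/60)

5.4607 L/hr


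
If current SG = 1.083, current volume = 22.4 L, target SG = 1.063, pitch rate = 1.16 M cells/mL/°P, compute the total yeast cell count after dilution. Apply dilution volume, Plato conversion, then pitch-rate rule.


V_w = V·((SG_c−1)/(SG_t−1)−1);  °P = 259 − 259/SG_t;  cells = rate·(V+V_w)·°P
V_w = 22.4·((1.083−1)/(1.063−1)−1) = 7.1111
V_final = 22.4 + 7.1111 = 29.5111
°P = 259 − 259/1.063 = 15.3500
cells = 1.16·29.5111·15.3500

525.4732 billion cells


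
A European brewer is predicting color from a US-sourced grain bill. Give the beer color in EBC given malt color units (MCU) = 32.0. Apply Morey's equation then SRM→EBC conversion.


SRM = 1.4922·MCU^0.6859;  EBC = SRM·1.97
SRM = 1.4922·32.0^0.6859 = 16.0772
EBC = 16.0772·1.97

31.6720 EBC


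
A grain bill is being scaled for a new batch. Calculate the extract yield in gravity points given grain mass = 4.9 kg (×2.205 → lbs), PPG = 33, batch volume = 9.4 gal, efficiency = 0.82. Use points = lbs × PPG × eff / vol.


lbs = 4.9 × 2.205 = 10.8045
points = 10.8045 × 33 × 0.82 / 9.4

31.1032 points


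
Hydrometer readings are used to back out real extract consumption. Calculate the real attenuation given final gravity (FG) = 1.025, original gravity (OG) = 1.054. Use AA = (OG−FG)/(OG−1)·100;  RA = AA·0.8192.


AA = (1.054 − 1.025)/(1.054 − 1)·100 = 53.7037
RA = 53.7037·0.8192

43.9941 %


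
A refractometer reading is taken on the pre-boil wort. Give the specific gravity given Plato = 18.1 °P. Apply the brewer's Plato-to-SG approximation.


SG = 259/(259 − P)
SG = 259/(259 − 18.1)

1.0751


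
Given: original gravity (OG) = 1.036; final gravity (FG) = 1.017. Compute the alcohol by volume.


ABV = (OG − FG) · 131.25
ABV = (1.036 − 1.017) · 131.25

2.4938 % ABV


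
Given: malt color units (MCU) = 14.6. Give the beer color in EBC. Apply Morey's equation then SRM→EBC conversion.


SRM = 1.4922·MCU^0.6859;  EBC = SRM·1.97
SRM = 1.4922·14.6^0.6859 = 9.3855
EBC = 9.3855·1.97

18.4894 EBC


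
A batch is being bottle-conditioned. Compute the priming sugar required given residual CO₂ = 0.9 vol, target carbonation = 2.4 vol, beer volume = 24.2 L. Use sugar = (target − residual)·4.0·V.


sugar = (2.4 − 0.9)·4.0·24.2

145.2000 g


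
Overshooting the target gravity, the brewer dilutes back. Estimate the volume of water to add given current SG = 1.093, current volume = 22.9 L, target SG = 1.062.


V_water = V·((SG_curr − 1)/(SG_target − 1) − 1)
V_water = 22.9·((1.093 − 1)/(1.062 − 1) − 1)

11.4500 L


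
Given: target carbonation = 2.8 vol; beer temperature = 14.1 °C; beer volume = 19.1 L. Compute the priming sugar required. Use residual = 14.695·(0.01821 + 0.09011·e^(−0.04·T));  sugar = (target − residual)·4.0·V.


residual = 14.695·(0.01821 + 0.09011·e^(−0.04·14.1)) = 1.0210
sugar = (2.8 − 1.0210)·4.0·19.1

135.9192 g


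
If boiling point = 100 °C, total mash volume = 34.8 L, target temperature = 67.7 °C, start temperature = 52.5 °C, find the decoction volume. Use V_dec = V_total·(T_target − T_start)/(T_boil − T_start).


V_dec = 34.8·(67.7 − 52.5)/(100 − 52.5)

11.1360 L


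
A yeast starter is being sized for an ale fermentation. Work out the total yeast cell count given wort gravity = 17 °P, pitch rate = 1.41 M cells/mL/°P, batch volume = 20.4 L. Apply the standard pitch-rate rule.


cells (billions) = rate · V_L · °P
cells = 1.41 · 20.4 · 17

488.9880 billion cells


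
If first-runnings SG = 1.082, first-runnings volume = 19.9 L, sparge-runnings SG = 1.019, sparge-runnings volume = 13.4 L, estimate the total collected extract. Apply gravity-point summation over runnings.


total = Σ (SG_i − 1)·1000·V_i
first = (1.082 − 1)·1000·19.9 = 1631.8000
sparge = (1.019 − 1)·1000·13.4 = 254.6000
total = 1631.8000 + 254.6000

1886.4000 gravity·L


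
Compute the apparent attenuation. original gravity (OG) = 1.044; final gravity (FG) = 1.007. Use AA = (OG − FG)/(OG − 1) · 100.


AA = (1.044 − 1.007)/(1.044 − 1) · 100

84.0909 %


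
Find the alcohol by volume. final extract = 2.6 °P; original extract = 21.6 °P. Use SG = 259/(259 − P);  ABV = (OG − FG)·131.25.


OG = 259/(259 − 21.6) = 1.0910
FG = 259/(259 − 2.6) = 1.0101
ABV = (1.0910 − 1.0101)·131.25

10.6109 % ABV
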